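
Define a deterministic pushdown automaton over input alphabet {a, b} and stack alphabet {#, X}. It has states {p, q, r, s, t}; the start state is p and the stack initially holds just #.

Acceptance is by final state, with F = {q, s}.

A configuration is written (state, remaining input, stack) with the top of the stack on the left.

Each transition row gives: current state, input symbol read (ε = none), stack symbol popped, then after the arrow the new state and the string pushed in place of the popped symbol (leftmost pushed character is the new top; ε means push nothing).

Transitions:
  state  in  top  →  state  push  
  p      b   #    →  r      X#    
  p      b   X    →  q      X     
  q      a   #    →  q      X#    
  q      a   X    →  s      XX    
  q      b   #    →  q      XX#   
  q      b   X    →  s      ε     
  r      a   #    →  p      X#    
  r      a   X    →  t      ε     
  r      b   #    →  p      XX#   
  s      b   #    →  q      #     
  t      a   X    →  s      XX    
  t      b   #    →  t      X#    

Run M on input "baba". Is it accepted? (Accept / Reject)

Accept

(p, baba, #)
  read b, top #: go to r, push X# → (r, aba, X#)
  read a, top X: go to t, push ε → (t, ba, #)
  read b, top #: go to t, push X# → (t, a, X#)
  read a, top X: go to s, push XX → (s, ε, XX#)
All input consumed; state s ∈ F.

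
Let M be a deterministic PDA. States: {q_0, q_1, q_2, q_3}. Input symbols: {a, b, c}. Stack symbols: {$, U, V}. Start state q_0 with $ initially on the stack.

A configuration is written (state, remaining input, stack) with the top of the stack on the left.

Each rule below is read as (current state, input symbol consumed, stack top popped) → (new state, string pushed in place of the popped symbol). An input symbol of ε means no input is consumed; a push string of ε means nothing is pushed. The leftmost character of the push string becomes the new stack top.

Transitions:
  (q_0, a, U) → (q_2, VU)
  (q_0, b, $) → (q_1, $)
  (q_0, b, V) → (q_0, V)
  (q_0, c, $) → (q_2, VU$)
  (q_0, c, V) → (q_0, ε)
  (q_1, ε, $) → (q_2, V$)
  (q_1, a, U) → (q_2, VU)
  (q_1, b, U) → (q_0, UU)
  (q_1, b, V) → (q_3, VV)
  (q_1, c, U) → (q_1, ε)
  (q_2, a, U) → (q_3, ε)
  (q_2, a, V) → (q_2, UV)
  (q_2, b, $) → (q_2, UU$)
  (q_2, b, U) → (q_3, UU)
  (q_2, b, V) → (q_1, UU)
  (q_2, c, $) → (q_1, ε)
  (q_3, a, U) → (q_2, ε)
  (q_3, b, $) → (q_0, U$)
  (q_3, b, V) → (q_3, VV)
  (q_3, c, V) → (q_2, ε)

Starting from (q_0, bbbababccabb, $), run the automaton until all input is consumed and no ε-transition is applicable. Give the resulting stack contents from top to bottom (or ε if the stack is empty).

(q_0, bbbababccabb, $)
  read b, top $: go to q_1, push $ → (q_1, bbababccabb, $)
  ε-move, top $: go to q_2, push V$ → (q_2, bbababccabb, V$)
  read b, top V: go to q_1, push UU → (q_1, bababccabb, UU$)
  read b, top U: go to q_0, push UU → (q_0, ababccabb, UUU$)
  read a, top U: go to q_2, push VU → (q_2, babccabb, VUUU$)
  read b, top V: go to q_1, push UU → (q_1, abccabb, UUUUU$)
  read a, top U: go to q_2, push VU → (q_2, bccabb, VUUUUU$)
  read b, top V: go to q_1, push UU → (q_1, ccabb, UUUUUUU$)
  read c, top U: go to q_1, push ε → (q_1, cabb, UUUUUU$)
  read c, top U: go to q_1, push ε → (q_1, abb, UUUUU$)
  read a, top U: go to q_2, push VU → (q_2, bb, VUUUUU$)
  read b, top V: go to q_1, push UU → (q_1, b, UUUUUUU$)
  read b, top U: go to q_0, push UU → (q_0, ε, UUUUUUUU$)
All input consumed in state q_0 with stack UUUUUUUU$.

UUUUUUUU$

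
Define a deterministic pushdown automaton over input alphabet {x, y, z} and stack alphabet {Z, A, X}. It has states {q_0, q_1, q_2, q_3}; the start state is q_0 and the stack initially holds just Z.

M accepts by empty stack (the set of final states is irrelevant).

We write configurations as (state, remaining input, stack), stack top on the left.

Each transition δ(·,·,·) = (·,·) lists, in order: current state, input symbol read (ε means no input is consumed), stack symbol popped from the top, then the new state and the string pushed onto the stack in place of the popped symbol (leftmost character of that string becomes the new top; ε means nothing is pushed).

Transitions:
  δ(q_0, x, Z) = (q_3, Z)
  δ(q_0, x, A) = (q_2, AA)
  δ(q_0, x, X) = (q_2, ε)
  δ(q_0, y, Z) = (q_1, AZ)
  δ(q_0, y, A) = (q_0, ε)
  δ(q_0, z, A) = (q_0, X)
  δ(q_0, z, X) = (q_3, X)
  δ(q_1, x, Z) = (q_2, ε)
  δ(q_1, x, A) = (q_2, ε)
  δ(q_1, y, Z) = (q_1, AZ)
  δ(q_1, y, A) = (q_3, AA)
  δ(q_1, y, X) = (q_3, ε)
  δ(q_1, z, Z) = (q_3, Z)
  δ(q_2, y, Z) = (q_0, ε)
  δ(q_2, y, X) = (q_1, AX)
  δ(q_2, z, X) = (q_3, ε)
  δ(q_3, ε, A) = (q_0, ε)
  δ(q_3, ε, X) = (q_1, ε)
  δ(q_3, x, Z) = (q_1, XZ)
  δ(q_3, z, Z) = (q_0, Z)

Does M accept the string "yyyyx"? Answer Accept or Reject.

Reject

(q_0, yyyyx, Z) ⊢ (q_1, yyyx, AZ) ⊢ (q_3, yyx, AAZ) ⊢ (q_0, yyx, AZ) ⊢ (q_0, yx, Z) ⊢ (q_1, x, AZ) ⊢ (q_2, ε, Z)
All input consumed; stack is Z, not empty, and no further ε-move applies.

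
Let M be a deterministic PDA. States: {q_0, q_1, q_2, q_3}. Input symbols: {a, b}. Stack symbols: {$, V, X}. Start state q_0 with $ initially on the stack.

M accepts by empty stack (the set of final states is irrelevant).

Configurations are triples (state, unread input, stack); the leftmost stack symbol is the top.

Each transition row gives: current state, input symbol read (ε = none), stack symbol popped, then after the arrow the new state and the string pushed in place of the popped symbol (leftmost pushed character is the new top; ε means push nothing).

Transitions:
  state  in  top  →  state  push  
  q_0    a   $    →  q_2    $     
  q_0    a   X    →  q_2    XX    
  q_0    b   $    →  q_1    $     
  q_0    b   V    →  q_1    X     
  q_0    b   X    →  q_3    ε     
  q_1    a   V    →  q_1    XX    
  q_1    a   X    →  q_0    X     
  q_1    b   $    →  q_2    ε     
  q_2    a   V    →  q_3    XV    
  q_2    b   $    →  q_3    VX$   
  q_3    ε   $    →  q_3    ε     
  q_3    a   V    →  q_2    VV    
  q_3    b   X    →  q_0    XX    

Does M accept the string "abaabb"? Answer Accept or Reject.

(q_0, abaabb, $)
  read a, top $: go to q_2, push $ → (q_2, baabb, $)
  read b, top $: go to q_3, push VX$ → (q_3, aabb, VX$)
  read a, top V: go to q_2, push VV → (q_2, abb, VVX$)
  read a, top V: go to q_3, push XV → (q_3, bb, XVVX$)
  read b, top X: go to q_0, push XX → (q_0, b, XXVVX$)
  read b, top X: go to q_3, push ε → (q_3, ε, XVVX$)
All input consumed; stack is XVVX$, not empty, and no further ε-move applies.

Reject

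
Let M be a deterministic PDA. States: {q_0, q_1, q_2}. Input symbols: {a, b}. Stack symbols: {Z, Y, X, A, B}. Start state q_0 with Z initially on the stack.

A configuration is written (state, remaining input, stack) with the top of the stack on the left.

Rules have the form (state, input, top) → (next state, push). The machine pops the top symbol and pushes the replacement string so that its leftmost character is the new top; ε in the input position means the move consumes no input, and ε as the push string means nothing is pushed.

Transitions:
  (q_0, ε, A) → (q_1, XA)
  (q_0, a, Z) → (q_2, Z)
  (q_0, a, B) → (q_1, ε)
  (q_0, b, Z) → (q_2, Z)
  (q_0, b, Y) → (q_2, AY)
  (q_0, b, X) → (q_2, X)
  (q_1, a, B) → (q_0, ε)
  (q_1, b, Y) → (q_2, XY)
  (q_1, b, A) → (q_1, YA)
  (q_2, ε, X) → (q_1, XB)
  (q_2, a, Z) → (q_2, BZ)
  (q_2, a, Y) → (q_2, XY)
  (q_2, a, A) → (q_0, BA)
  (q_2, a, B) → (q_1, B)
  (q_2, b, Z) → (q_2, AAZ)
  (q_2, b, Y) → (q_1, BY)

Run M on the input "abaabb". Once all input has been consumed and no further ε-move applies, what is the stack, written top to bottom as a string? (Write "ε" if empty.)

(q_0, abaabb, Z) ⊢ (q_2, baabb, Z) ⊢ (q_2, aabb, AAZ) ⊢ (q_0, abb, BAAZ) ⊢ (q_1, bb, AAZ) ⊢ (q_1, b, YAAZ) ⊢ (q_2, ε, XYAAZ) ⊢ (q_1, ε, XBYAAZ)
All input consumed in state q_1 with stack XBYAAZ.

XBYAAZ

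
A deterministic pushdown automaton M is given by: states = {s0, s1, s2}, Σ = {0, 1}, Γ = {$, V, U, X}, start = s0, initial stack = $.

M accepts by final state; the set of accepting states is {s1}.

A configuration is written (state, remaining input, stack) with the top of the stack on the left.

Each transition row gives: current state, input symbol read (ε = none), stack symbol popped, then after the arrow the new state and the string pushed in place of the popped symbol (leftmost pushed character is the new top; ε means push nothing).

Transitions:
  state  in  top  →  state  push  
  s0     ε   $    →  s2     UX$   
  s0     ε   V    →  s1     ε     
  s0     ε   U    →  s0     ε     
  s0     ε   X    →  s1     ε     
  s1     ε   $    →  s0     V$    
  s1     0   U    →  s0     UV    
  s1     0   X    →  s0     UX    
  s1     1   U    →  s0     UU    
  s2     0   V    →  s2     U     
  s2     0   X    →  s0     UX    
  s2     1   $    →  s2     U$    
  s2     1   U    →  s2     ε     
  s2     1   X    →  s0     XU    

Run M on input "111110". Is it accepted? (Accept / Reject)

Accept

(s0, 111110, $)
  ε-move, top $: go to s2, push UX$ → (s2, 111110, UX$)
  read 1, top U: go to s2, push ε → (s2, 11110, X$)
  read 1, top X: go to s0, push XU → (s0, 1110, XU$)
  ε-move, top X: go to s1, push ε → (s1, 1110, U$)
  read 1, top U: go to s0, push UU → (s0, 110, UU$)
  ε-move, top U: go to s0, push ε → (s0, 110, U$)
  ε-move, top U: go to s0, push ε → (s0, 110, $)
  ε-move, top $: go to s2, push UX$ → (s2, 110, UX$)
  read 1, top U: go to s2, push ε → (s2, 10, X$)
  read 1, top X: go to s0, push XU → (s0, 0, XU$)
  ε-move, top X: go to s1, push ε → (s1, 0, U$)
  read 0, top U: go to s0, push UV → (s0, ε, UV$)
  ε-move, top U: go to s0, push ε → (s0, ε, V$)
  ε-move, top V: go to s1, push ε → (s1, ε, $)
All input consumed; state s1 ∈ F.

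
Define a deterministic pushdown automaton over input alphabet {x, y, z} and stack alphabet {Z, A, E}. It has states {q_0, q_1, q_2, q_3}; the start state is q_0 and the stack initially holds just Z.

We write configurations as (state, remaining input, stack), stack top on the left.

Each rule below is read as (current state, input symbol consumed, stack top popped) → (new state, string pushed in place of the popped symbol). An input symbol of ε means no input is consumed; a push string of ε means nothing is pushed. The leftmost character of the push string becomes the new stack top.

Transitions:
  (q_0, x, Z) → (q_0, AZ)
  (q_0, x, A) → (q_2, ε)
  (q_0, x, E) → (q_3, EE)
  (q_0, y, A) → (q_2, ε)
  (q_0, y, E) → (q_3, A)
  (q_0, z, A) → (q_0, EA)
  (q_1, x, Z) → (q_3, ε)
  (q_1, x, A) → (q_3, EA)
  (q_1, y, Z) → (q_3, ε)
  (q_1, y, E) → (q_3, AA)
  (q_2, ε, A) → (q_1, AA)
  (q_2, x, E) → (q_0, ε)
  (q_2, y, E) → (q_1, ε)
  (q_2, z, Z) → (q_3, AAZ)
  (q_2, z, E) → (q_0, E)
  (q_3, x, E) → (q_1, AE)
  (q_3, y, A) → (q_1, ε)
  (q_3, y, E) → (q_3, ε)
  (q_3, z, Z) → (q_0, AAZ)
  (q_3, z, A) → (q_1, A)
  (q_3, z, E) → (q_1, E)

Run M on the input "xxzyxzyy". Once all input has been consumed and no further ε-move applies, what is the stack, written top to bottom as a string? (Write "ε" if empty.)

AAZ

(q_0, xxzyxzyy, Z) ⊢ (q_0, xzyxzyy, AZ) ⊢ (q_2, zyxzyy, Z) ⊢ (q_3, yxzyy, AAZ) ⊢ (q_1, xzyy, AZ) ⊢ (q_3, zyy, EAZ) ⊢ (q_1, yy, EAZ) ⊢ (q_3, y, AAAZ) ⊢ (q_1, ε, AAZ)
All input consumed in state q_1 with stack AAZ.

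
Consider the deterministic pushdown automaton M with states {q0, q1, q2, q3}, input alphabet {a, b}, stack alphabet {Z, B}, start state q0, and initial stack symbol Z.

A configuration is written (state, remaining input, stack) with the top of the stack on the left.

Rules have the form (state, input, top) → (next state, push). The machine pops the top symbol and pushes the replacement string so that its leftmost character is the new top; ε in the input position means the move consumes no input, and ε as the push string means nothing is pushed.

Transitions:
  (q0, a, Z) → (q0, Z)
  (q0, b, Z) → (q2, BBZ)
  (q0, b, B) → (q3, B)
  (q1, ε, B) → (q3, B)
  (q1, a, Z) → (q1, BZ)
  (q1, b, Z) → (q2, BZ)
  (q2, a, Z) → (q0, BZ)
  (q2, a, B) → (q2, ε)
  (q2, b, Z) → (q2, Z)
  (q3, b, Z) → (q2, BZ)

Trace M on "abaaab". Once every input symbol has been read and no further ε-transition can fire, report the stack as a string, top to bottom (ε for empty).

(q0, abaaab, Z)
  read a, top Z: go to q0, push Z → (q0, baaab, Z)
  read b, top Z: go to q2, push BBZ → (q2, aaab, BBZ)
  read a, top B: go to q2, push ε → (q2, aab, BZ)
  read a, top B: go to q2, push ε → (q2, ab, Z)
  read a, top Z: go to q0, push BZ → (q0, b, BZ)
  read b, top B: go to q3, push B → (q3, ε, BZ)
All input consumed in state q3 with stack BZ.

BZ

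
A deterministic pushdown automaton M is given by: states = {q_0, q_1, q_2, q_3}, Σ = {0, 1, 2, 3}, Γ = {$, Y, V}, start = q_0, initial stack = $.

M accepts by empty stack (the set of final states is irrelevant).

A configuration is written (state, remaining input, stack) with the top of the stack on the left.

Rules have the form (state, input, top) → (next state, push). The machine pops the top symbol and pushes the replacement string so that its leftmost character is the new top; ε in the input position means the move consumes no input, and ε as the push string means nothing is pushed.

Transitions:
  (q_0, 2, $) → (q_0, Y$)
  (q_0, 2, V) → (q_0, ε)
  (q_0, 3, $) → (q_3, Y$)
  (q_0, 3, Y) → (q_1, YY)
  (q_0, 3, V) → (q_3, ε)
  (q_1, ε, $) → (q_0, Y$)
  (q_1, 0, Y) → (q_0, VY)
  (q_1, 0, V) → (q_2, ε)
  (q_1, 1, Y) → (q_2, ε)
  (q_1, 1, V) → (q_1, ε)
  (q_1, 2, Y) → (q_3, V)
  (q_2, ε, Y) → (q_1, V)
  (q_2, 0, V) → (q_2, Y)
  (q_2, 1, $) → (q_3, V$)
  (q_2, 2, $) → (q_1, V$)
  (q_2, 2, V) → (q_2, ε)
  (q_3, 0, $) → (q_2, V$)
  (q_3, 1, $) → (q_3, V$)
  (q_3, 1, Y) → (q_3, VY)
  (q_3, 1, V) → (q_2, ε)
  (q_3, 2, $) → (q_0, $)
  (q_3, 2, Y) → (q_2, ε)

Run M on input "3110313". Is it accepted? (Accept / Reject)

Reject

(q_0, 3110313, $)
  read 3, top $: go to q_3, push Y$ → (q_3, 110313, Y$)
  read 1, top Y: go to q_3, push VY → (q_3, 10313, VY$)
  read 1, top V: go to q_2, push ε → (q_2, 0313, Y$)
  ε-move, top Y: go to q_1, push V → (q_1, 0313, V$)
  read 0, top V: go to q_2, push ε → (q_2, 313, $)
No transition applies at (q_2, 313, $); input not fully consumed.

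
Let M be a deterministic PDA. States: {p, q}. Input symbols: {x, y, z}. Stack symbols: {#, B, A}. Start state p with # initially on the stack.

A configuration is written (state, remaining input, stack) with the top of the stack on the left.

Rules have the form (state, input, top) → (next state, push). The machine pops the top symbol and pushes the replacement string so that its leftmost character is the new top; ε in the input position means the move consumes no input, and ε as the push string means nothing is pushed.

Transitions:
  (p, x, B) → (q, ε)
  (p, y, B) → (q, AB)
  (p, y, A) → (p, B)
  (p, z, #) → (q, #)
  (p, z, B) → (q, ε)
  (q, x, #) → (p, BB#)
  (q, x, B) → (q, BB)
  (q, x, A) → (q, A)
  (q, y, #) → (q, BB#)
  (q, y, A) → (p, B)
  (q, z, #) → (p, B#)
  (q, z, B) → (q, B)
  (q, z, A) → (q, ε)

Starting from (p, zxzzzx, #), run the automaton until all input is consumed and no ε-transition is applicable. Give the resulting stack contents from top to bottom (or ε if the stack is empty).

(p, zxzzzx, #) ⊢ (q, xzzzx, #) ⊢ (p, zzzx, BB#) ⊢ (q, zzx, B#) ⊢ (q, zx, B#) ⊢ (q, x, B#) ⊢ (q, ε, BB#)
All input consumed in state q with stack BB#.

BB#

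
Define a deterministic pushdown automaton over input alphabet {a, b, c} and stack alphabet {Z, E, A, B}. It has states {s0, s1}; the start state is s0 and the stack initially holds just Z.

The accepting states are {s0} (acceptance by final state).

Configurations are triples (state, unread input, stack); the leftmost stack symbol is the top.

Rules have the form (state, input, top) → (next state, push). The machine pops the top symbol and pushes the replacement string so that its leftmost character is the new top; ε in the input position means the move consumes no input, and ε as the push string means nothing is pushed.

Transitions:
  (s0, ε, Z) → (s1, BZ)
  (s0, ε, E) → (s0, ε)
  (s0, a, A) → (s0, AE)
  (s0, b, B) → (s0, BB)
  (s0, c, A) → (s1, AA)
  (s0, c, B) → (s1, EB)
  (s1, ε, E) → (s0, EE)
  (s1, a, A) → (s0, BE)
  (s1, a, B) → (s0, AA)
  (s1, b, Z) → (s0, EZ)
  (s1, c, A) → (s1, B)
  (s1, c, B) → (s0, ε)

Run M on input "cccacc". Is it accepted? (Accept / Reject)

(s0, cccacc, Z)
  ε-move, top Z: go to s1, push BZ → (s1, cccacc, BZ)
  read c, top B: go to s0, push ε → (s0, ccacc, Z)
  ε-move, top Z: go to s1, push BZ → (s1, ccacc, BZ)
  read c, top B: go to s0, push ε → (s0, cacc, Z)
  ε-move, top Z: go to s1, push BZ → (s1, cacc, BZ)
  read c, top B: go to s0, push ε → (s0, acc, Z)
  ε-move, top Z: go to s1, push BZ → (s1, acc, BZ)
  read a, top B: go to s0, push AA → (s0, cc, AAZ)
  read c, top A: go to s1, push AA → (s1, c, AAAZ)
  read c, top A: go to s1, push B → (s1, ε, BAAZ)
All input consumed; state s1 ∉ F and no further ε-move applies.

Reject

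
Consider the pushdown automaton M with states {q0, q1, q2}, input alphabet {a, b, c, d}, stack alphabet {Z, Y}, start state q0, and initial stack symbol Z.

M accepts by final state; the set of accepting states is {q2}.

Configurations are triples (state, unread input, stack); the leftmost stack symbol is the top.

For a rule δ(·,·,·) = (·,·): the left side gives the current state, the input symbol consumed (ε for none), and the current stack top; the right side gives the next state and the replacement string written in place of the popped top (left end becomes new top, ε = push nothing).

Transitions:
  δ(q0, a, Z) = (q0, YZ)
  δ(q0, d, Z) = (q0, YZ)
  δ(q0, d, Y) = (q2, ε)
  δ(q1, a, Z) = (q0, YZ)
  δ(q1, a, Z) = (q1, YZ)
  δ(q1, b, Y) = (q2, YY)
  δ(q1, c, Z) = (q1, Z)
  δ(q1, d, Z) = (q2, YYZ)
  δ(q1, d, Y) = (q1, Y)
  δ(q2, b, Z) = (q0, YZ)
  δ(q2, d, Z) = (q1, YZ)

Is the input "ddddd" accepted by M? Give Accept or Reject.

No computation consumes all input and reaches a final state.

Reject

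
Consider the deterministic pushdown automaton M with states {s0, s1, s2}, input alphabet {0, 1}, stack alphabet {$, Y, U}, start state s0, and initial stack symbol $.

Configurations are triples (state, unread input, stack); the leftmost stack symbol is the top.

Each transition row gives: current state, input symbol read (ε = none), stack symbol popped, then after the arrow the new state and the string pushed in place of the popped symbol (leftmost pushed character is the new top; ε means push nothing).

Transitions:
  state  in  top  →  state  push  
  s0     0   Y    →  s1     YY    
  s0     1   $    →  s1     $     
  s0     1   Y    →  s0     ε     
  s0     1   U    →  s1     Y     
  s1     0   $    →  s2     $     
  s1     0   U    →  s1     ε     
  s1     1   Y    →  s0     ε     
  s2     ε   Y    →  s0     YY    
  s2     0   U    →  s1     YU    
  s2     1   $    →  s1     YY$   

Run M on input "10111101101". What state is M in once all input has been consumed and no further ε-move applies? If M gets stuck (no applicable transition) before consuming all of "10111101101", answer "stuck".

(s0, 10111101101, $) ⊢ (s1, 0111101101, $) ⊢ (s2, 111101101, $) ⊢ (s1, 11101101, YY$) ⊢ (s0, 1101101, Y$) ⊢ (s0, 101101, $) ⊢ (s1, 01101, $) ⊢ (s2, 1101, $) ⊢ (s1, 101, YY$) ⊢ (s0, 01, Y$) ⊢ (s1, 1, YY$) ⊢ (s0, ε, Y$)
All input consumed; M is in state s0.

s0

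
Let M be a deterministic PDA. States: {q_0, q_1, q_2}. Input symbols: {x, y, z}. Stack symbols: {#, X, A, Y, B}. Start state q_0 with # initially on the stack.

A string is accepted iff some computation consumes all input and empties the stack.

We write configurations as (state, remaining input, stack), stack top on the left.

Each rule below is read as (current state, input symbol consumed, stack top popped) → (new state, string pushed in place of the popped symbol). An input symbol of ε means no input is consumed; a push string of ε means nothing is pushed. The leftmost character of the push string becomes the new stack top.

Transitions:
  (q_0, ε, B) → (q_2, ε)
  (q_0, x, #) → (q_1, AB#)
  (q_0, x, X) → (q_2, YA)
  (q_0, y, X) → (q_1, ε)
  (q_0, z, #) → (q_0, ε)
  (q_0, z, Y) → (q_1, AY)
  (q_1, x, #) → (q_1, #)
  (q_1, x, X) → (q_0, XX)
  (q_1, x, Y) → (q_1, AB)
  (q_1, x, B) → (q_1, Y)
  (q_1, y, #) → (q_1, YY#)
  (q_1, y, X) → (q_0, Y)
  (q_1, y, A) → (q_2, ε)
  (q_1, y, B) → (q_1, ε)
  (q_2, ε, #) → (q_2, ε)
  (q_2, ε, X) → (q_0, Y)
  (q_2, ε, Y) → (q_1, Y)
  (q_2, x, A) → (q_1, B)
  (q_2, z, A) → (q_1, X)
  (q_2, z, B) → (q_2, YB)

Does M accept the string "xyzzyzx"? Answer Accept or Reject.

(q_0, xyzzyzx, #)
  read x, top #: go to q_1, push AB# → (q_1, yzzyzx, AB#)
  read y, top A: go to q_2, push ε → (q_2, zzyzx, B#)
  read z, top B: go to q_2, push YB → (q_2, zyzx, YB#)
  ε-move, top Y: go to q_1, push Y → (q_1, zyzx, YB#)
No transition applies at (q_1, zyzx, YB#); input not fully consumed.

Reject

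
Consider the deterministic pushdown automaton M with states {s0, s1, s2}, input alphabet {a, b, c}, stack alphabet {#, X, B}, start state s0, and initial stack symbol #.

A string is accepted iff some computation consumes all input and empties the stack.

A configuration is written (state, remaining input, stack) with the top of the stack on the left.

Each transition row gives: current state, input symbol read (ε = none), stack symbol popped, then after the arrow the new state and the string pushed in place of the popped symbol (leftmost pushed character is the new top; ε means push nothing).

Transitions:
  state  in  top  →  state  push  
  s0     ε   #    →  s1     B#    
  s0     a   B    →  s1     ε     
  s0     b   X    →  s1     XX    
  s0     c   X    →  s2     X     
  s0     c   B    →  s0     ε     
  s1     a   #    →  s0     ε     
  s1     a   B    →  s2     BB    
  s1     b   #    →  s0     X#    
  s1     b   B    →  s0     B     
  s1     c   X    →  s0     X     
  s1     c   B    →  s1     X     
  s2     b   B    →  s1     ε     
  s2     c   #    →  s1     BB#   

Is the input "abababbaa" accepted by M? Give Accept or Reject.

(s0, abababbaa, #) ⊢ (s1, abababbaa, B#) ⊢ (s2, bababbaa, BB#) ⊢ (s1, ababbaa, B#) ⊢ (s2, babbaa, BB#) ⊢ (s1, abbaa, B#) ⊢ (s2, bbaa, BB#) ⊢ (s1, baa, B#) ⊢ (s0, aa, B#) ⊢ (s1, a, #) ⊢ (s0, ε, ε)
All input consumed and the stack is empty.

Accept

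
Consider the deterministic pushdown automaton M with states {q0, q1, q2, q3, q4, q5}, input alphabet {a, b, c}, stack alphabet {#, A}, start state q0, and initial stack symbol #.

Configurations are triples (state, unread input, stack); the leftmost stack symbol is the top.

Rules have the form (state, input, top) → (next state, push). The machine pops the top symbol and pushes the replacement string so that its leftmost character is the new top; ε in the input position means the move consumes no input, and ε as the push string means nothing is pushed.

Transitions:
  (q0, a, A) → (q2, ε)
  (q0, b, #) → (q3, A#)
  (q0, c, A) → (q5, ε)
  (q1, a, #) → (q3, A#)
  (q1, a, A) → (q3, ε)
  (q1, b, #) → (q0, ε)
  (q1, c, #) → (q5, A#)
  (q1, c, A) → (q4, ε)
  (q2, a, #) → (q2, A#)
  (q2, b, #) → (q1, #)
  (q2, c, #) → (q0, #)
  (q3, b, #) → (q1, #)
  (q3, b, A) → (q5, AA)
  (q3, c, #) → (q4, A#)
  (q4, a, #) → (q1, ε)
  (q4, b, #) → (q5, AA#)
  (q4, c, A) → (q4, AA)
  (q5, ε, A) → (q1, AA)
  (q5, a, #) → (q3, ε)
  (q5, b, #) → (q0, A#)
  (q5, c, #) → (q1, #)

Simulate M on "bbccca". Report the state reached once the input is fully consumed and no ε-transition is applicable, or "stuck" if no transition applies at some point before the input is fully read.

stuck

(q0, bbccca, #)
  read b, top #: go to q3, push A# → (q3, bccca, A#)
  read b, top A: go to q5, push AA → (q5, ccca, AA#)
  ε-move, top A: go to q1, push AA → (q1, ccca, AAA#)
  read c, top A: go to q4, push ε → (q4, cca, AA#)
  read c, top A: go to q4, push AA → (q4, ca, AAA#)
  read c, top A: go to q4, push AA → (q4, a, AAAA#)
No transition for (q4, a, top A); M blocks with input a remaining.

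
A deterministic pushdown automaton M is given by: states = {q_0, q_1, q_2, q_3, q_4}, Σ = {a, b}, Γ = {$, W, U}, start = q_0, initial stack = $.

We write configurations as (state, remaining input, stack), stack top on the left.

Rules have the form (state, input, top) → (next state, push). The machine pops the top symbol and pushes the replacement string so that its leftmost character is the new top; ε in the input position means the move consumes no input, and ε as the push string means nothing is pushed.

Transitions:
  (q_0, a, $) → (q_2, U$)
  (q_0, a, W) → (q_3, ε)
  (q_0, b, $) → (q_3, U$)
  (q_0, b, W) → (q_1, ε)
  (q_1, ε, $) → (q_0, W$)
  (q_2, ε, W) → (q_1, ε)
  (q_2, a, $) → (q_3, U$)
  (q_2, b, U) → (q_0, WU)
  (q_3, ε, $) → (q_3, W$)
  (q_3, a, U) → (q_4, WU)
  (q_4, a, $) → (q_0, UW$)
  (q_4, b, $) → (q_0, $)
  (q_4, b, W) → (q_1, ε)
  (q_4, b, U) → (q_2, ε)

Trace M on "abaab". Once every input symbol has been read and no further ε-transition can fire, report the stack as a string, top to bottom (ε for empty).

U$

(q_0, abaab, $)
  read a, top $: go to q_2, push U$ → (q_2, baab, U$)
  read b, top U: go to q_0, push WU → (q_0, aab, WU$)
  read a, top W: go to q_3, push ε → (q_3, ab, U$)
  read a, top U: go to q_4, push WU → (q_4, b, WU$)
  read b, top W: go to q_1, push ε → (q_1, ε, U$)
All input consumed in state q_1 with stack U$.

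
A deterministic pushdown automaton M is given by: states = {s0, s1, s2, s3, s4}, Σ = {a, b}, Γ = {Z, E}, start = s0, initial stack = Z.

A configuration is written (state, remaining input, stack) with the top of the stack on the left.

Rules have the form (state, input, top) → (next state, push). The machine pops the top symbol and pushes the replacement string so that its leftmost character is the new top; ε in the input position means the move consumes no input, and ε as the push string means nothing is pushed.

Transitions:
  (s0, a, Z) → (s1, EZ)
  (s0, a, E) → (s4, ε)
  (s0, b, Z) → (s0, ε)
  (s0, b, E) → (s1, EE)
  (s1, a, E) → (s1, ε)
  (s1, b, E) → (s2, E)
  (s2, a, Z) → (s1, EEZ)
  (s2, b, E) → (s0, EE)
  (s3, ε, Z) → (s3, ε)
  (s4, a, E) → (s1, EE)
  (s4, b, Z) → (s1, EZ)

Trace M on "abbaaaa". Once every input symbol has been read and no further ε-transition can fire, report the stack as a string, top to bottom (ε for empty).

Z

(s0, abbaaaa, Z) ⊢ (s1, bbaaaa, EZ) ⊢ (s2, baaaa, EZ) ⊢ (s0, aaaa, EEZ) ⊢ (s4, aaa, EZ) ⊢ (s1, aa, EEZ) ⊢ (s1, a, EZ) ⊢ (s1, ε, Z)
All input consumed in state s1 with stack Z.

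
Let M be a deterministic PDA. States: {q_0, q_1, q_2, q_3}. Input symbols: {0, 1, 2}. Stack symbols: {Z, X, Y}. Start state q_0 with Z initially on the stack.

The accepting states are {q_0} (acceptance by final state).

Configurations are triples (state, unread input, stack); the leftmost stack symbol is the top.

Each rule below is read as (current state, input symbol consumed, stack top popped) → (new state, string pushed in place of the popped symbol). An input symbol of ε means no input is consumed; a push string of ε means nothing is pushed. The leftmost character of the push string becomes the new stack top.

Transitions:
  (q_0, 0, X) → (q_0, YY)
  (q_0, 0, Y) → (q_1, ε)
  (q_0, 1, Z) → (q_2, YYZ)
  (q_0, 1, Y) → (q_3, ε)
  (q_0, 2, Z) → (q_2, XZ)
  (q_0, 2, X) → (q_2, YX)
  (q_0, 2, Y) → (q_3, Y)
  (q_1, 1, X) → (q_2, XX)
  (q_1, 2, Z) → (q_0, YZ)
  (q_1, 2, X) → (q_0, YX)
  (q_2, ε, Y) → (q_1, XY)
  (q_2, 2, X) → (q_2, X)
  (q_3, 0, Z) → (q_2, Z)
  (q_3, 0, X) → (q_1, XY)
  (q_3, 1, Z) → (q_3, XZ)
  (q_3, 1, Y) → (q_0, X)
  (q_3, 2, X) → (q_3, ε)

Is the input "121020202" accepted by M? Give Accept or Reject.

Accept

(q_0, 121020202, Z)
  read 1, top Z: go to q_2, push YYZ → (q_2, 21020202, YYZ)
  ε-move, top Y: go to q_1, push XY → (q_1, 21020202, XYYZ)
  read 2, top X: go to q_0, push YX → (q_0, 1020202, YXYYZ)
  read 1, top Y: go to q_3, push ε → (q_3, 020202, XYYZ)
  read 0, top X: go to q_1, push XY → (q_1, 20202, XYYYZ)
  read 2, top X: go to q_0, push YX → (q_0, 0202, YXYYYZ)
  read 0, top Y: go to q_1, push ε → (q_1, 202, XYYYZ)
  read 2, top X: go to q_0, push YX → (q_0, 02, YXYYYZ)
  read 0, top Y: go to q_1, push ε → (q_1, 2, XYYYZ)
  read 2, top X: go to q_0, push YX → (q_0, ε, YXYYYZ)
All input consumed; state q_0 ∈ F.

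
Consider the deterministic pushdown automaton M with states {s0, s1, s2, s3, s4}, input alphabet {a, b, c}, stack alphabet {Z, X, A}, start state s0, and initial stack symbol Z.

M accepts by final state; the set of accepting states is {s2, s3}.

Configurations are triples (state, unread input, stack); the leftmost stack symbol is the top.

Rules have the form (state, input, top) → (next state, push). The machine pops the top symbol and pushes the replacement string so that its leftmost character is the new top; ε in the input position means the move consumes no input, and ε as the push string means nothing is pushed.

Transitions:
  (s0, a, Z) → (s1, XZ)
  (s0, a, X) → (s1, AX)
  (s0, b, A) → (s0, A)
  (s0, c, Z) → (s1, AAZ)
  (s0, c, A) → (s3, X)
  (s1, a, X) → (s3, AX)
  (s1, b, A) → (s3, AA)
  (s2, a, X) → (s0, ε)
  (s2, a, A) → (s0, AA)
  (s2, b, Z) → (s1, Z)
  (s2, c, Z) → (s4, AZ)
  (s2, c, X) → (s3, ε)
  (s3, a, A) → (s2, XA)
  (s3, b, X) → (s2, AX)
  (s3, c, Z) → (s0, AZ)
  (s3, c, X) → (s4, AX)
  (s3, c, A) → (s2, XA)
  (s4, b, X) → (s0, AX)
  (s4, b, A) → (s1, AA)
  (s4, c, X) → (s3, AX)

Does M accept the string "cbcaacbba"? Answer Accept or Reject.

Reject

(s0, cbcaacbba, Z)
  read c, top Z: go to s1, push AAZ → (s1, bcaacbba, AAZ)
  read b, top A: go to s3, push AA → (s3, caacbba, AAAZ)
  read c, top A: go to s2, push XA → (s2, aacbba, XAAAZ)
  read a, top X: go to s0, push ε → (s0, acbba, AAAZ)
No transition applies at (s0, acbba, AAAZ); input not fully consumed.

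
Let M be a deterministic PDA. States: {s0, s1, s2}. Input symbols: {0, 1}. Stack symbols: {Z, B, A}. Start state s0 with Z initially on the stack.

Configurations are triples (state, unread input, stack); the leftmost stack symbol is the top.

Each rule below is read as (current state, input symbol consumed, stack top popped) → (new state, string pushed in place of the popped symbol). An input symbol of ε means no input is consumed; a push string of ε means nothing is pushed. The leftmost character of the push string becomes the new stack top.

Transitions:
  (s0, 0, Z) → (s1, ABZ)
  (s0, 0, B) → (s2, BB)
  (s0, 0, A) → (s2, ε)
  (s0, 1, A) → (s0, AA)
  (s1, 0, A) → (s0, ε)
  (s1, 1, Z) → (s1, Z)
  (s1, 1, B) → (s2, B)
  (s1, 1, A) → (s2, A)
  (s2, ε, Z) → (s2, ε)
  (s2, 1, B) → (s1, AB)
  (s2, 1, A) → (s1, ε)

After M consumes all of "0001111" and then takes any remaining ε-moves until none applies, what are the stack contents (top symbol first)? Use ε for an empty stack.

(s0, 0001111, Z)
  read 0, top Z: go to s1, push ABZ → (s1, 001111, ABZ)
  read 0, top A: go to s0, push ε → (s0, 01111, BZ)
  read 0, top B: go to s2, push BB → (s2, 1111, BBZ)
  read 1, top B: go to s1, push AB → (s1, 111, ABBZ)
  read 1, top A: go to s2, push A → (s2, 11, ABBZ)
  read 1, top A: go to s1, push ε → (s1, 1, BBZ)
  read 1, top B: go to s2, push B → (s2, ε, BBZ)
All input consumed in state s2 with stack BBZ.

BBZ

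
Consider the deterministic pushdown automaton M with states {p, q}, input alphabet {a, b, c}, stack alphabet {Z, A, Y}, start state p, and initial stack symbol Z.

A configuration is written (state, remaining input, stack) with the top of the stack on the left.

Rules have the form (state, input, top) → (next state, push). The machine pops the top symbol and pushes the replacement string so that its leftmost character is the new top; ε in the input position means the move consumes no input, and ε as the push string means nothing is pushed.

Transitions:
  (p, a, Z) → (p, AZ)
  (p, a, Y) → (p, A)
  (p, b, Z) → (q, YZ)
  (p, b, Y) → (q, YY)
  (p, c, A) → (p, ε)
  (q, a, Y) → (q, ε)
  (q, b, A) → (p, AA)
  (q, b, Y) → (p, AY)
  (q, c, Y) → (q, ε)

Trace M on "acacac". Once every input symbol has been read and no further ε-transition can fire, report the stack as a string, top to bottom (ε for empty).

(p, acacac, Z) ⊢ (p, cacac, AZ) ⊢ (p, acac, Z) ⊢ (p, cac, AZ) ⊢ (p, ac, Z) ⊢ (p, c, AZ) ⊢ (p, ε, Z)
All input consumed in state p with stack Z.

Z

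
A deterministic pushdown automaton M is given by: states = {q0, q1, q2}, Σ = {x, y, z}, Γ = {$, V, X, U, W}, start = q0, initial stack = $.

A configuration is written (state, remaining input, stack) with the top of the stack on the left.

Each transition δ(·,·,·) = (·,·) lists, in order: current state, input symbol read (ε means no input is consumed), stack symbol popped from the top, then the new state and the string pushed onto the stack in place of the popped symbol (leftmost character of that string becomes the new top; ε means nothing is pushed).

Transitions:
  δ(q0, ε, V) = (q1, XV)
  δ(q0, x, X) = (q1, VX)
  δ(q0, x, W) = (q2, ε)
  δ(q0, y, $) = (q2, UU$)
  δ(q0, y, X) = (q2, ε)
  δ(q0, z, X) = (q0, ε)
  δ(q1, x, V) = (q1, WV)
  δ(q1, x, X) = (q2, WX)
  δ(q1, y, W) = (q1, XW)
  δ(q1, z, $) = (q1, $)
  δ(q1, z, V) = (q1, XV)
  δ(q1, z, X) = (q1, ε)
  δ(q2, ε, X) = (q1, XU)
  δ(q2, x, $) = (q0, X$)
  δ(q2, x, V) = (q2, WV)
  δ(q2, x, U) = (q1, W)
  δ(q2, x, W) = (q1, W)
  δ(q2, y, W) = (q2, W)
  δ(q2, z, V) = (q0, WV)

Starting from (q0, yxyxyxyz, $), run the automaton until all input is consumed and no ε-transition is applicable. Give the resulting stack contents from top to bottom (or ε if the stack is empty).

WXWU$

(q0, yxyxyxyz, $)
  read y, top $: go to q2, push UU$ → (q2, xyxyxyz, UU$)
  read x, top U: go to q1, push W → (q1, yxyxyz, WU$)
  read y, top W: go to q1, push XW → (q1, xyxyz, XWU$)
  read x, top X: go to q2, push WX → (q2, yxyz, WXWU$)
  read y, top W: go to q2, push W → (q2, xyz, WXWU$)
  read x, top W: go to q1, push W → (q1, yz, WXWU$)
  read y, top W: go to q1, push XW → (q1, z, XWXWU$)
  read z, top X: go to q1, push ε → (q1, ε, WXWU$)
All input consumed in state q1 with stack WXWU$.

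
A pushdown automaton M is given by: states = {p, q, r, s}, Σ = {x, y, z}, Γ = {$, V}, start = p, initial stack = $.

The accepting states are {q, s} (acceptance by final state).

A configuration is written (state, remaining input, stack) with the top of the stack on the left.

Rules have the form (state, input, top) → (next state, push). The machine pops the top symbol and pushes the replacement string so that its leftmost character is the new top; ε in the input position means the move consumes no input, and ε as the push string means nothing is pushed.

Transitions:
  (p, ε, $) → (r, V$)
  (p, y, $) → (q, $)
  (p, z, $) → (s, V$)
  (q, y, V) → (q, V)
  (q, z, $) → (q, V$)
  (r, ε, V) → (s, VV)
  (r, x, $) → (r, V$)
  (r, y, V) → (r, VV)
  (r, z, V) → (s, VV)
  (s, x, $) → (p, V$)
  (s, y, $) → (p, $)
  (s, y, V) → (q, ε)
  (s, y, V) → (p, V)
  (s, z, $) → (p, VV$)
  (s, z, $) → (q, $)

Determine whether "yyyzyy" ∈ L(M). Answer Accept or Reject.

One accepting computation: (p, yyyzyy, $) ⊢ (r, yyyzyy, V$) ⊢ (r, yyzyy, VV$) ⊢ (r, yzyy, VVV$) ⊢ (r, zyy, VVVV$) ⊢ (s, yy, VVVVV$) ⊢ (q, y, VVVV$) ⊢ (q, ε, VVVV$)
All input consumed and state q ∈ F.

Accept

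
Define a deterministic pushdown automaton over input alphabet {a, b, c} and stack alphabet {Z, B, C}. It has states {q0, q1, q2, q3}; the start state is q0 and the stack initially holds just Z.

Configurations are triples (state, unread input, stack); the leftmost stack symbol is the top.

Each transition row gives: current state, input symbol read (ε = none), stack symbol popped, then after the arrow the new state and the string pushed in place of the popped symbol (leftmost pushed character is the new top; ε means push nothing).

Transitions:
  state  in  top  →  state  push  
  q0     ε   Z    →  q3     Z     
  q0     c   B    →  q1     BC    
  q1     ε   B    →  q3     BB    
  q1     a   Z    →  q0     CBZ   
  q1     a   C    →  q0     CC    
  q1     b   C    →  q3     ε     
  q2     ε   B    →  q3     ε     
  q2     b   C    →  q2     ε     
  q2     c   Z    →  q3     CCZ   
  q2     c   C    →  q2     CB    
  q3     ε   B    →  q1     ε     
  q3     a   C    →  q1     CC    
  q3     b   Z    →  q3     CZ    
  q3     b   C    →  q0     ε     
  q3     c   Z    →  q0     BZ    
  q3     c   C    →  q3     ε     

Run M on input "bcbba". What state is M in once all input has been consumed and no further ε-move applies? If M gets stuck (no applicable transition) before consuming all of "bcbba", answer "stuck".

stuck

(q0, bcbba, Z)
  ε-move, top Z: go to q3, push Z → (q3, bcbba, Z)
  read b, top Z: go to q3, push CZ → (q3, cbba, CZ)
  read c, top C: go to q3, push ε → (q3, bba, Z)
  read b, top Z: go to q3, push CZ → (q3, ba, CZ)
  read b, top C: go to q0, push ε → (q0, a, Z)
  ε-move, top Z: go to q3, push Z → (q3, a, Z)
No transition for (q3, a, top Z); M blocks with input a remaining.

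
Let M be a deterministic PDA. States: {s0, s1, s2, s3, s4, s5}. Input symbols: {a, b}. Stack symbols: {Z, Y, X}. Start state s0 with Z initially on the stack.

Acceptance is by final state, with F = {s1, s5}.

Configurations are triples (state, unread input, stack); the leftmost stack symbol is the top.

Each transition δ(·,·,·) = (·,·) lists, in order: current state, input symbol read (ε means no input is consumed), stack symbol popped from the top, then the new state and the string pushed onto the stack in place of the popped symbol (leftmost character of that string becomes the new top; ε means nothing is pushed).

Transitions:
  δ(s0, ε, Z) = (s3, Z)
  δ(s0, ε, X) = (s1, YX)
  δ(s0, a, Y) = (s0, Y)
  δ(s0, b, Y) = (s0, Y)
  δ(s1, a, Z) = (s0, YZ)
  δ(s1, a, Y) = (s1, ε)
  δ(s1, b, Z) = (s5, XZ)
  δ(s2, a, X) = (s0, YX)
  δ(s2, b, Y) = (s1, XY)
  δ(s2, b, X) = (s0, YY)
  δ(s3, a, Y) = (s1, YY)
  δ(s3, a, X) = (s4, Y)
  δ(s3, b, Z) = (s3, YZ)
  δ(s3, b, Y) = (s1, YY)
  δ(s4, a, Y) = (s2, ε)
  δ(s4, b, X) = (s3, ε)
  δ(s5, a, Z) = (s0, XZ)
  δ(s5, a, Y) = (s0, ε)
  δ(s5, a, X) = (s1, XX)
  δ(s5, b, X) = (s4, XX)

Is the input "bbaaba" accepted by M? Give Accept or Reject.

Accept

(s0, bbaaba, Z)
  ε-move, top Z: go to s3, push Z → (s3, bbaaba, Z)
  read b, top Z: go to s3, push YZ → (s3, baaba, YZ)
  read b, top Y: go to s1, push YY → (s1, aaba, YYZ)
  read a, top Y: go to s1, push ε → (s1, aba, YZ)
  read a, top Y: go to s1, push ε → (s1, ba, Z)
  read b, top Z: go to s5, push XZ → (s5, a, XZ)
  read a, top X: go to s1, push XX → (s1, ε, XXZ)
All input consumed; state s1 ∈ F.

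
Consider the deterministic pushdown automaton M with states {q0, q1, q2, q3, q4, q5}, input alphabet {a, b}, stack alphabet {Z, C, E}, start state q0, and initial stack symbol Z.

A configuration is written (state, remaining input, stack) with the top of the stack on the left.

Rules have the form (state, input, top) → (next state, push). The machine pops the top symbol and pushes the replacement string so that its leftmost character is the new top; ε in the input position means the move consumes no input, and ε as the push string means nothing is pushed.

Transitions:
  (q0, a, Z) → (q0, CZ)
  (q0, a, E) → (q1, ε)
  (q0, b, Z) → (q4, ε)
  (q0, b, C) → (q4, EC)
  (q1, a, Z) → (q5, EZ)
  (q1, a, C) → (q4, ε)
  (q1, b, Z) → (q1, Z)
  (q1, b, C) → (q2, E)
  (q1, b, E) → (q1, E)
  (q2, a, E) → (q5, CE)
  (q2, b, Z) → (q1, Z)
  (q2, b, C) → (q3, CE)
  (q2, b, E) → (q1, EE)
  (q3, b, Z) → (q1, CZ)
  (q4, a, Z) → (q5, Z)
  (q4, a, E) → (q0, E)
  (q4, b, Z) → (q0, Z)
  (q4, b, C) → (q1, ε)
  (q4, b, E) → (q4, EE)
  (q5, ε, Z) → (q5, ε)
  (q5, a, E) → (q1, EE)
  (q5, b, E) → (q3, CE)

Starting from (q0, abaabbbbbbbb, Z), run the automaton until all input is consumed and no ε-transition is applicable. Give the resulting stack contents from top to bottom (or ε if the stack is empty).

EEZ

(q0, abaabbbbbbbb, Z)
  read a, top Z: go to q0, push CZ → (q0, baabbbbbbbb, CZ)
  read b, top C: go to q4, push EC → (q4, aabbbbbbbb, ECZ)
  read a, top E: go to q0, push E → (q0, abbbbbbbb, ECZ)
  read a, top E: go to q1, push ε → (q1, bbbbbbbb, CZ)
  read b, top C: go to q2, push E → (q2, bbbbbbb, EZ)
  read b, top E: go to q1, push EE → (q1, bbbbbb, EEZ)
  read b, top E: go to q1, push E → (q1, bbbbb, EEZ)
  read b, top E: go to q1, push E → (q1, bbbb, EEZ)
  read b, top E: go to q1, push E → (q1, bbb, EEZ)
  read b, top E: go to q1, push E → (q1, bb, EEZ)
  read b, top E: go to q1, push E → (q1, b, EEZ)
  read b, top E: go to q1, push E → (q1, ε, EEZ)
All input consumed in state q1 with stack EEZ.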